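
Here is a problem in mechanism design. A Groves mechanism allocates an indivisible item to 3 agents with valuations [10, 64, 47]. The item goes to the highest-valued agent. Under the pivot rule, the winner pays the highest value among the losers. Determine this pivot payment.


Step 1: The efficient winner is agent 1 with value 64
Step 2: Other agents' values: [10, 47]
Step 3: Pivot payment = max(others) = 47
Step 4: The winner pays 47

47


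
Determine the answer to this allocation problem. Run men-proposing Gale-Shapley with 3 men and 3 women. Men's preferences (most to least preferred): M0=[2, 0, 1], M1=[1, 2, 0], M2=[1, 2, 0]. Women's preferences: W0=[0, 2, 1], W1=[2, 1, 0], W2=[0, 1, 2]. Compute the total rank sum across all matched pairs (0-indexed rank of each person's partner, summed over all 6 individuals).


Step 1: Run Gale-Shapley (men propose, women hold best offer):
  M0 proposes to W2; she accepts
  M1 proposes to W1; she accepts
  M2 proposes to W1; she switches from M1
  M1 proposes to W2; rejected
  M1 proposes to W0; she accepts
Step 2: Final matching: W0-M1, W1-M2, W2-M0
Step 3: 0-indexed ranks (man's rank of his match, then woman's): 2 + 2 + 0 + 0 + 0 + 0
Step 4: Total rank sum = 4

4


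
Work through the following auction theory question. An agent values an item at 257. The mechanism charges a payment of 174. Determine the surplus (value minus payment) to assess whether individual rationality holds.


Step 1: Surplus = value - payment = 257 - 174 = 83
Step 2: IR is satisfied (surplus >= 0)

83


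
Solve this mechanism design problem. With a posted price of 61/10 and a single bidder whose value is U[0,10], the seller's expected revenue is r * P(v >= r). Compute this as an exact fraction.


Step 1: Posted price r = 61/10, value support [0,10]
Step 2: P(v >= r) = (10 - 61/10)/10 = 39/100
Step 3: Expected revenue = r * P(v >= r) = 61/10 * 39/100
Step 4: Revenue = 2379/1000

2379/1000


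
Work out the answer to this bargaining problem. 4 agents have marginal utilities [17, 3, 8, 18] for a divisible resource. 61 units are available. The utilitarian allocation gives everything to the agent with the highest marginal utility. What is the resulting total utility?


Step 1: The marginal utilities are [17, 3, 8, 18]
Step 2: The highest marginal utility is 18
Step 3: All 61 units go to that agent
Step 4: Total utility = 18 * 61 = 1098

1098


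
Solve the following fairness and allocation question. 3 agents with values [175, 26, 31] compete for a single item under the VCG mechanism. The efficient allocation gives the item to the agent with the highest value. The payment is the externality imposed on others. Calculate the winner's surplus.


Step 1: The winner is the agent with the highest value: agent 0 with value 175
Step 2: Values of other agents: [26, 31]
Step 3: VCG payment = max of others' values = 31
Step 4: Surplus = 175 - 31 = 144

144


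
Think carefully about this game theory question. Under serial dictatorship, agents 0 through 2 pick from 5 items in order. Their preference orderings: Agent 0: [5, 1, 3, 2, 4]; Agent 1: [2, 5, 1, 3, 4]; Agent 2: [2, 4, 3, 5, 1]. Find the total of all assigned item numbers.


Step 1: Agent 0 picks item 5
Step 2: Agent 1 picks item 2
Step 3: Agent 2 picks item 4
Step 4: Sum = 5 + 2 + 4 = 11

11


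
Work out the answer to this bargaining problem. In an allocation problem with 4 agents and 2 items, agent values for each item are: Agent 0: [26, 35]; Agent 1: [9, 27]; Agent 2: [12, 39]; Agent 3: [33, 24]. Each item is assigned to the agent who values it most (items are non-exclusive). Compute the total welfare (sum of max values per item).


Step 1: For each item, find the maximum value among all agents.
Step 2: Item 0 -> Agent 3 (value 33)
Step 3: Item 1 -> Agent 2 (value 39)
Step 4: Total welfare = 33 + 39 = 72

72


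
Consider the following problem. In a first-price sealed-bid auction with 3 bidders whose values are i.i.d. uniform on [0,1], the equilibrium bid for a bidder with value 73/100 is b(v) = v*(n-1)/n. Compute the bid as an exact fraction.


Step 1: The symmetric BNE bidding function is b(v) = v * (n-1) / n
Step 2: Substitute v = 73/100 and n = 3
Step 3: b = 73/100 * 2/3
Step 4: b = 73/150

73/150


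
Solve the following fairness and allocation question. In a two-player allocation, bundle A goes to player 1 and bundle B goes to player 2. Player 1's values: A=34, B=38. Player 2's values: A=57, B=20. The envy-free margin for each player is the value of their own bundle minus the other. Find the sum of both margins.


Step 1: Player 1's margin = v1(A) - v1(B) = 34 - 38 = -4
Step 2: Player 2's margin = v2(B) - v2(A) = 20 - 57 = -37
Step 3: Total margin = -4 + -37 = -41

-41


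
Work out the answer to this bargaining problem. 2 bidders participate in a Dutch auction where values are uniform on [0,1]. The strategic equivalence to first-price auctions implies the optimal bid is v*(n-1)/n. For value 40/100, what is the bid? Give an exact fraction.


Step 1: Dutch auctions are strategically equivalent to first-price auctions
Step 2: The equilibrium bid is b(v) = v*(n-1)/n
Step 3: b = 2/5 * 1/2
Step 4: b = 1/5

1/5


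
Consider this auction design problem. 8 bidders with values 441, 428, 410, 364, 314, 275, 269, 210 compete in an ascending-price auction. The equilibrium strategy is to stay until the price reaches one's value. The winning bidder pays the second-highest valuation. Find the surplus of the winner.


Step 1: Identify the highest value: 441
Step 2: Identify the second-highest value: 428
Step 3: The final price = second-highest value = 428
Step 4: Surplus = 441 - 428 = 13

13


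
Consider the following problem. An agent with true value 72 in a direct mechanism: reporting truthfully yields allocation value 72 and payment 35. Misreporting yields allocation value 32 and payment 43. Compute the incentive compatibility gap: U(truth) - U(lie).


Step 1: U(truth) = value - payment = 72 - 35 = 37
Step 2: U(lie) = allocation - payment = 32 - 43 = -11
Step 3: IC gap = 37 - (-11) = 48

48


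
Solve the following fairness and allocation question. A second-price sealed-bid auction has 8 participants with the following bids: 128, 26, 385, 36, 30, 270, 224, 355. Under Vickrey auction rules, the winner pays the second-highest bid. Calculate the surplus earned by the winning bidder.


Step 1: Sort bids in descending order: 385, 355, 270, 224, 128, 36, 30, 26
Step 2: The winning bid is the highest: 385
Step 3: The payment equals the second-highest bid: 355
Step 4: Surplus = winner's bid - payment = 385 - 355 = 30

30


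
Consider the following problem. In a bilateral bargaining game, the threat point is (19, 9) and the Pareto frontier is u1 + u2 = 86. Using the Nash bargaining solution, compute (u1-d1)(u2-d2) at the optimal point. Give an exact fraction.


Step 1: The Nash solution splits surplus symmetrically above the disagreement point
Step 2: u1 = (total + d1 - d2)/2 = (86 + 19 - 9)/2 = 48
Step 3: u2 = (total - d1 + d2)/2 = (86 - 19 + 9)/2 = 38
Step 4: Nash product = (48 - 19) * (38 - 9)
Step 5: = 29 * 29 = 841

841


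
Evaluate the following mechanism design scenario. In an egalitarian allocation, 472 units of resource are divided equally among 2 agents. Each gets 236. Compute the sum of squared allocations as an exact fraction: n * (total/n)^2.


Step 1: Each agent's share = 472/2 = 236
Step 2: Square of each share = (236)^2 = 55696
Step 3: Sum of squares = 2 * 55696 = 111392

111392


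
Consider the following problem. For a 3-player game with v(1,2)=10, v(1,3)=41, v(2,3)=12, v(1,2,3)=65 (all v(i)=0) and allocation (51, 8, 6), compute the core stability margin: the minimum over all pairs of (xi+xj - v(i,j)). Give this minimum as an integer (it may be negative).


Step 1: Slack for coalition (1,2): x1+x2 - v12 = 59 - 10 = 49
Step 2: Slack for coalition (1,3): x1+x3 - v13 = 57 - 41 = 16
Step 3: Slack for coalition (2,3): x2+x3 - v23 = 14 - 12 = 2
Step 4: Minimum slack = min(49, 16, 2) = 2, attained by (2,3); no pair can gain by deviating, so the allocation is in the core

2


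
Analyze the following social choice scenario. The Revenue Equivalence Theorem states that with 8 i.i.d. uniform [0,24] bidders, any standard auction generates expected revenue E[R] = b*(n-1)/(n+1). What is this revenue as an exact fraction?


Step 1: By Revenue Equivalence, expected revenue = b*(n-1)/(n+1)
Step 2: Substituting n = 8, b = 24
Step 3: Revenue = 24*(8-1)/(8+1) = 24*7/9
Step 4: Revenue = 168/9 = 56/3

56/3


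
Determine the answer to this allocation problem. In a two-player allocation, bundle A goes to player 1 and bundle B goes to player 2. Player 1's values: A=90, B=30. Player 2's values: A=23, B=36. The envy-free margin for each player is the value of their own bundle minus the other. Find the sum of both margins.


Step 1: Player 1's margin = v1(A) - v1(B) = 90 - 30 = 60
Step 2: Player 2's margin = v2(B) - v2(A) = 36 - 23 = 13
Step 3: Total margin = 60 + 13 = 73

73


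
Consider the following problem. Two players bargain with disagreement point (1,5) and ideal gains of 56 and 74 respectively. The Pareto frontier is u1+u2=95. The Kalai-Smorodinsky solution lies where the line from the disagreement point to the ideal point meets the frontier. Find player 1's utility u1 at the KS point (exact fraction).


Step 1: At the KS point, (u1-d1)/r1 = (u2-d2)/r2 = t and u1+u2 = 95
Step 2: u1 = d1 + r1*t and u2 = d2 + r2*t, so (d1 + r1*t) + (d2 + r2*t) = 95
Step 3: t = (95 - 1 - 5)/(56 + 74) = 89/130
Step 4: u1 = d1 + r1*t = 1 + 56 * 89/130 = 2557/65
Step 5: (Check: u2 = d2 + r2*t = 3618/65; u1+u2 = 2557/65 + 3618/65 = 95, on the frontier.)

2557/65


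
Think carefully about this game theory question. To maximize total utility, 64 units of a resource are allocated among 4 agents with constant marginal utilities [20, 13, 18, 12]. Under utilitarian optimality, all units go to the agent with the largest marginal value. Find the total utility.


Step 1: The marginal utilities are [20, 13, 18, 12]
Step 2: The highest marginal utility is 20
Step 3: All 64 units go to that agent
Step 4: Total utility = 20 * 64 = 1280

1280


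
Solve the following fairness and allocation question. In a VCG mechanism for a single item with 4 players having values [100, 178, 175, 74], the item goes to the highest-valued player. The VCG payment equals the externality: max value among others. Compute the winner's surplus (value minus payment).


Step 1: The winner is the agent with the highest value: agent 1 with value 178
Step 2: Values of other agents: [100, 175, 74]
Step 3: VCG payment = max of others' values = 175
Step 4: Surplus = 178 - 175 = 3

3


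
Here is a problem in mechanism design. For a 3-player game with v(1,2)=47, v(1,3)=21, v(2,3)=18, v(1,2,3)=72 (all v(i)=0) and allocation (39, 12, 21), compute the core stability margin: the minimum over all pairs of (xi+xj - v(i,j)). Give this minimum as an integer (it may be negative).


Step 1: Slack for coalition (1,2): x1+x2 - v12 = 51 - 47 = 4
Step 2: Slack for coalition (1,3): x1+x3 - v13 = 60 - 21 = 39
Step 3: Slack for coalition (2,3): x2+x3 - v23 = 33 - 18 = 15
Step 4: Minimum slack = min(4, 39, 15) = 4, attained by (1,2); no pair can gain by deviating, so the allocation is in the core

4


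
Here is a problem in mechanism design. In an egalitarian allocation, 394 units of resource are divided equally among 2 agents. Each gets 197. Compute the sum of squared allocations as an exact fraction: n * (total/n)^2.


Step 1: Each agent's share = 394/2 = 197
Step 2: Square of each share = (197)^2 = 38809
Step 3: Sum of squares = 2 * 38809 = 77618

77618


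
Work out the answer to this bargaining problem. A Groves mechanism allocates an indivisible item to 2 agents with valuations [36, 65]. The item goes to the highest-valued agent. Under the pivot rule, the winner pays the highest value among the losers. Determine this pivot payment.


Step 1: The efficient winner is agent 1 with value 65
Step 2: Other agents' values: [36]
Step 3: Pivot payment = max(others) = 36
Step 4: The winner pays 36

36


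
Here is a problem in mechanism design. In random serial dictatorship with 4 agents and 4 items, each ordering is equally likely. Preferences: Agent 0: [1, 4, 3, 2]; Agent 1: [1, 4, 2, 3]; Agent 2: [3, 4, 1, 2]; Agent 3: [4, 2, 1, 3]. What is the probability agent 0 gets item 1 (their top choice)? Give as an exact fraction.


Step 1: Agent 0 wants item 1
Step 2: There are 24 possible orderings of agents
Step 3: In 12 orderings, agent 0 gets item 1
Step 4: Probability = 12/24 = 1/2

1/2


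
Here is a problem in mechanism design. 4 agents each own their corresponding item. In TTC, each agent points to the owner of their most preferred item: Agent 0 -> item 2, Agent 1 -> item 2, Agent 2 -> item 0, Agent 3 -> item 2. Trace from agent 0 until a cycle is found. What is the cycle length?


Step 1: Trace the pointer graph from agent 0: 0 -> 2 -> 0
Step 2: A cycle is detected when we revisit agent 0
Step 3: The cycle is: 0 -> 2 -> 0
Step 4: Cycle length = 2

2


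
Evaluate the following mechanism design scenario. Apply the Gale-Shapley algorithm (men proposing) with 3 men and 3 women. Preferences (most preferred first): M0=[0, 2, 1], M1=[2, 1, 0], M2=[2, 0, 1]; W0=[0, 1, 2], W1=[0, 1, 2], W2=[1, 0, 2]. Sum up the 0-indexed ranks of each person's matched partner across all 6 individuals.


Step 1: Run Gale-Shapley (men propose, women hold best offer):
  M0 proposes to W0; she accepts
  M1 proposes to W2; she accepts
  M2 proposes to W2; rejected
  M2 proposes to W0; rejected
  M2 proposes to W1; she accepts
Step 2: Final matching: W0-M0, W1-M2, W2-M1
Step 3: 0-indexed ranks (man's rank of his match, then woman's): 0 + 0 + 2 + 2 + 0 + 0
Step 4: Total rank sum = 4

4


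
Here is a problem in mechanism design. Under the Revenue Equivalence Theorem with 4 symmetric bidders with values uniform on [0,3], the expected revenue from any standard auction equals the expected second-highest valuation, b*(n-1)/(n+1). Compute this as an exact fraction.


Step 1: By Revenue Equivalence, expected revenue = b*(n-1)/(n+1)
Step 2: Substituting n = 4, b = 3
Step 3: Revenue = 3*(4-1)/(4+1) = 3*3/5
Step 4: Revenue = 9/5

9/5


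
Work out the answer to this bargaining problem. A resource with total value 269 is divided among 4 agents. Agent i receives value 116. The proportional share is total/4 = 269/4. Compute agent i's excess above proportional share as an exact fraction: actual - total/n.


Step 1: Proportional share = 269/4
Step 2: Agent's actual allocation = 116
Step 3: Excess = 116 - 269/4 = 195/4

195/4


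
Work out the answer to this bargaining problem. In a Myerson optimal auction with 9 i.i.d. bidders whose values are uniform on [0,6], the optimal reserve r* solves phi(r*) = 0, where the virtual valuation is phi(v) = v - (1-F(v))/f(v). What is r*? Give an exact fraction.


Step 1: For U[0,6], F(v) = v/6 and f(v) = 1/6
Step 2: phi(v) = v - (1 - v/6)/(1/6) = v - (6 - v) = 2v - 6
Step 3: Set phi(r*) = 0: 2r* - 6 = 0
Step 4: r* = 6/2 = 3 (the number of bidders n = 9 does not enter)

3


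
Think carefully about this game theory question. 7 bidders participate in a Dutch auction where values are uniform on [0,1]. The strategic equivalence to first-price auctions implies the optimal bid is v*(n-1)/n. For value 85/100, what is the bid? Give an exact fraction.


Step 1: Dutch auctions are strategically equivalent to first-price auctions
Step 2: The equilibrium bid is b(v) = v*(n-1)/n
Step 3: b = 17/20 * 6/7
Step 4: b = 51/70

51/70


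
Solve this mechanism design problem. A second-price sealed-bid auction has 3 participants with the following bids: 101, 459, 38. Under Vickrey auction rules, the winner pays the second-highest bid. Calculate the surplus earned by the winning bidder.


Step 1: Sort bids in descending order: 459, 101, 38
Step 2: The winning bid is the highest: 459
Step 3: The payment equals the second-highest bid: 101
Step 4: Surplus = winner's bid - payment = 459 - 101 = 358

358


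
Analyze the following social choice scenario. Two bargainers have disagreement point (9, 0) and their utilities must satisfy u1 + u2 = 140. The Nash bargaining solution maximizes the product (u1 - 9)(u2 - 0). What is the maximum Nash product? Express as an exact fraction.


Step 1: The Nash solution splits surplus symmetrically above the disagreement point
Step 2: u1 = (total + d1 - d2)/2 = (140 + 9 - 0)/2 = 149/2
Step 3: u2 = (total - d1 + d2)/2 = (140 - 9 + 0)/2 = 131/2
Step 4: Nash product = (149/2 - 9) * (131/2 - 0)
Step 5: = 131/2 * 131/2 = 17161/4

17161/4


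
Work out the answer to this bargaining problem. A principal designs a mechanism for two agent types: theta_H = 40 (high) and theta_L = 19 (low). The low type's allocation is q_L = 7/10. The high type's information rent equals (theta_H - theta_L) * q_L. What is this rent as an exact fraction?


Step 1: theta_H - theta_L = 40 - 19 = 21
Step 2: Information rent = (theta_H - theta_L) * q_L
Step 3: = 21 * 7/10
Step 4: = 147/10

147/10


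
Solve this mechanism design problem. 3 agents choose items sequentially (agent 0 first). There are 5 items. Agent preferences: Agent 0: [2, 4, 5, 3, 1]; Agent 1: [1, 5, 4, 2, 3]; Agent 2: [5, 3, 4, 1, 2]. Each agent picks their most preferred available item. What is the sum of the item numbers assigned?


Step 1: Agent 0 picks item 2
Step 2: Agent 1 picks item 1
Step 3: Agent 2 picks item 5
Step 4: Sum = 2 + 1 + 5 = 8

8


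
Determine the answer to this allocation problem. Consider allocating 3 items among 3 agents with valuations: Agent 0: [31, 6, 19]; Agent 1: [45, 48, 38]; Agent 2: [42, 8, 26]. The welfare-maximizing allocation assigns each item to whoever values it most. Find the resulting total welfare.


Step 1: For each item, find the maximum value among all agents.
Step 2: Item 0 -> Agent 1 (value 45)
Step 3: Item 1 -> Agent 1 (value 48)
Step 4: Item 2 -> Agent 1 (value 38)
Step 5: Total welfare = 45 + 48 + 38 = 131

131


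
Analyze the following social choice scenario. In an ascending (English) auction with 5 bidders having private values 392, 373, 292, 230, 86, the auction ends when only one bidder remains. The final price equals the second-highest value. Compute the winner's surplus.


Step 1: Identify the highest value: 392
Step 2: Identify the second-highest value: 373
Step 3: The final price = second-highest value = 373
Step 4: Surplus = 392 - 373 = 19

19


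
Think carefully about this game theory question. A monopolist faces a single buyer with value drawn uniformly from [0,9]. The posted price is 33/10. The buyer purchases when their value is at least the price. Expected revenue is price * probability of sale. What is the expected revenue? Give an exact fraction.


Step 1: Posted price r = 33/10, value support [0,9]
Step 2: P(v >= r) = (9 - 33/10)/9 = 19/30
Step 3: Expected revenue = r * P(v >= r) = 33/10 * 19/30
Step 4: Revenue = 209/100

209/100


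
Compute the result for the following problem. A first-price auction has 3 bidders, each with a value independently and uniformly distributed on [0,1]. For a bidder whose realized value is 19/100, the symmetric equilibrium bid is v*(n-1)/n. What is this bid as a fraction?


Step 1: The symmetric BNE bidding function is b(v) = v * (n-1) / n
Step 2: Substitute v = 19/100 and n = 3
Step 3: b = 19/100 * 2/3
Step 4: b = 19/150

19/150


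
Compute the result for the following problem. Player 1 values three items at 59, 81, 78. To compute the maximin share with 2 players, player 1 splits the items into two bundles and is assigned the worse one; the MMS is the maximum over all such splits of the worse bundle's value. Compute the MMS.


Step 1: Item values = 59, 81, 78
Step 2: Enumerate all 2-bundle partitions and take the smaller bundle:
  Partition 1: {59} vs {81,78} -> bundles 59, 159; min = 59
  Partition 2: {81} vs {59,78} -> bundles 81, 137; min = 81
  Partition 3: {78} vs {59,81} -> bundles 78, 140; min = 78
Step 3: MMS = max(59, 81, 78) = 81

81


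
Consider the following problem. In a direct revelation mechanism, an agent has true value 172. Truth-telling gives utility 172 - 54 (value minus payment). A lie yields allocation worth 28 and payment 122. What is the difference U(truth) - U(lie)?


Step 1: U(truth) = value - payment = 172 - 54 = 118
Step 2: U(lie) = allocation - payment = 28 - 122 = -94
Step 3: IC gap = 118 - (-94) = 212

212


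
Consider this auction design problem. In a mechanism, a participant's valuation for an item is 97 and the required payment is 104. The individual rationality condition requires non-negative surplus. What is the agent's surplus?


Step 1: Surplus = value - payment = 97 - 104 = -7
Step 2: IR is violated (surplus < 0)

-7


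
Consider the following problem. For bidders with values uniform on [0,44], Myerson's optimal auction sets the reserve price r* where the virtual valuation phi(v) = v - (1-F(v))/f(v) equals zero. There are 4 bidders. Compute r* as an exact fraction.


Step 1: For U[0,44], F(v) = v/44 and f(v) = 1/44
Step 2: phi(v) = v - (1 - v/44)/(1/44) = v - (44 - v) = 2v - 44
Step 3: Set phi(r*) = 0: 2r* - 44 = 0
Step 4: r* = 44/2 = 22 (the number of bidders n = 4 does not enter)

22


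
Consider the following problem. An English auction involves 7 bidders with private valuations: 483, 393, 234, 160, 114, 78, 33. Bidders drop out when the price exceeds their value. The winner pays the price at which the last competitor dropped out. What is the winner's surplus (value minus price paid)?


Step 1: Identify the highest value: 483
Step 2: Identify the second-highest value: 393
Step 3: The final price = second-highest value = 393
Step 4: Surplus = 483 - 393 = 90

90


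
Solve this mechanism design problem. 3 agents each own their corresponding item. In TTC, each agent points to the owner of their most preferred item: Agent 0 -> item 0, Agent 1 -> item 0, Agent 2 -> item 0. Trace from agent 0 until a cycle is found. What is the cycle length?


Step 1: Trace the pointer graph from agent 0: 0 -> 0
Step 2: A cycle is detected when we revisit agent 0
Step 3: The cycle is: 0 -> 0
Step 4: Cycle length = 1

1


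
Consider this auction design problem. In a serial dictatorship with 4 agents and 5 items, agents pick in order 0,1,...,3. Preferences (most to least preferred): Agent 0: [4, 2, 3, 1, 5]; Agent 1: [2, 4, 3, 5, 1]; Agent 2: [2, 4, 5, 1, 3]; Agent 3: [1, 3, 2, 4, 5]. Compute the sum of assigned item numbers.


Step 1: Agent 0 picks item 4
Step 2: Agent 1 picks item 2
Step 3: Agent 2 picks item 5
Step 4: Agent 3 picks item 1
Step 5: Sum = 4 + 2 + 5 + 1 = 12

12


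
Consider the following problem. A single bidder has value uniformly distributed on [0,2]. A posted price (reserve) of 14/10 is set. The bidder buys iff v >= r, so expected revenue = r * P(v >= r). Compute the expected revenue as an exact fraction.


Step 1: Posted price r = 7/5, value support [0,2]
Step 2: P(v >= r) = (2 - 7/5)/2 = 3/10
Step 3: Expected revenue = r * P(v >= r) = 7/5 * 3/10
Step 4: Revenue = 21/50

21/50


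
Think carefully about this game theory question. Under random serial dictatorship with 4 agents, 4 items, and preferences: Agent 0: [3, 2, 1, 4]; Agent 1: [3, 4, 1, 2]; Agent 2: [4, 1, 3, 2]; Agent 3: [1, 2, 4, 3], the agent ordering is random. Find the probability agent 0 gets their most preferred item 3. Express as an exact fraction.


Step 1: Agent 0 wants item 3
Step 2: There are 24 possible orderings of agents
Step 3: In 12 orderings, agent 0 gets item 3
Step 4: Probability = 12/24 = 1/2

1/2


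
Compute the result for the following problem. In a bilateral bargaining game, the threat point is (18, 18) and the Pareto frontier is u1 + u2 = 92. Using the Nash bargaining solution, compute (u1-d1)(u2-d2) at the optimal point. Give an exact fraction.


Step 1: The Nash solution splits surplus symmetrically above the disagreement point
Step 2: u1 = (total + d1 - d2)/2 = (92 + 18 - 18)/2 = 46
Step 3: u2 = (total - d1 + d2)/2 = (92 - 18 + 18)/2 = 46
Step 4: Nash product = (46 - 18) * (46 - 18)
Step 5: = 28 * 28 = 784

784


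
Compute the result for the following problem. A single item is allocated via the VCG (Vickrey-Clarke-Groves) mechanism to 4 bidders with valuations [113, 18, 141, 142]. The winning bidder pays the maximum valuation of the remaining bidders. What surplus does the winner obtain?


Step 1: The winner is the agent with the highest value: agent 3 with value 142
Step 2: Values of other agents: [113, 18, 141]
Step 3: VCG payment = max of others' values = 141
Step 4: Surplus = 142 - 141 = 1

1


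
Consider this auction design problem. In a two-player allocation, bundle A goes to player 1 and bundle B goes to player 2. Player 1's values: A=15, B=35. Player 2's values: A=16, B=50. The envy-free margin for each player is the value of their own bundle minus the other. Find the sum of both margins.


Step 1: Player 1's margin = v1(A) - v1(B) = 15 - 35 = -20
Step 2: Player 2's margin = v2(B) - v2(A) = 50 - 16 = 34
Step 3: Total margin = -20 + 34 = 14

14


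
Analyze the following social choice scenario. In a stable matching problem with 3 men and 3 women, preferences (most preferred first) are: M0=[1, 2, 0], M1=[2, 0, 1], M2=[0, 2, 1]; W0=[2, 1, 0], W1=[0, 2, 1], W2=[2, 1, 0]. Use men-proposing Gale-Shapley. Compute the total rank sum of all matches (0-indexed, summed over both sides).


Step 1: Run Gale-Shapley (men propose, women hold best offer):
  M0 proposes to W1; she accepts
  M1 proposes to W2; she accepts
  M2 proposes to W0; she accepts
Step 2: Final matching: W0-M2, W1-M0, W2-M1
Step 3: 0-indexed ranks (man's rank of his match, then woman's): 0 + 0 + 0 + 0 + 0 + 1
Step 4: Total rank sum = 1

1


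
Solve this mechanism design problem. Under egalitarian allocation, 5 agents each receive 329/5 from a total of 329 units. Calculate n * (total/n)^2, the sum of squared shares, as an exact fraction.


Step 1: Each agent's share = 329/5
Step 2: Square of each share = (329/5)^2 = 108241/25
Step 3: Sum of squares = 5 * 108241/25 = 108241/5

108241/5


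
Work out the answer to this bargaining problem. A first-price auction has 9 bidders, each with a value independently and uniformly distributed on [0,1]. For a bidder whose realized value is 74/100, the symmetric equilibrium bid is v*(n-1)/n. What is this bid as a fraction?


Step 1: The symmetric BNE bidding function is b(v) = v * (n-1) / n
Step 2: Substitute v = 37/50 and n = 9
Step 3: b = 37/50 * 8/9
Step 4: b = 148/225

148/225


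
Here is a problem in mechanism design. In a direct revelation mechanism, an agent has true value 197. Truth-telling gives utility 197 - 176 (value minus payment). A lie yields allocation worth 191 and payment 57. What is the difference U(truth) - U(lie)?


Step 1: U(truth) = value - payment = 197 - 176 = 21
Step 2: U(lie) = allocation - payment = 191 - 57 = 134
Step 3: IC gap = 21 - 134 = -113

-113


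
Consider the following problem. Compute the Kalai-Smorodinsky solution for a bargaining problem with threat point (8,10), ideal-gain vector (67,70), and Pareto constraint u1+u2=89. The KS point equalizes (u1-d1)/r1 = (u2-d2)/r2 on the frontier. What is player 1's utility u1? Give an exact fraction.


Step 1: At the KS point, (u1-d1)/r1 = (u2-d2)/r2 = t and u1+u2 = 89
Step 2: u1 = d1 + r1*t and u2 = d2 + r2*t, so (d1 + r1*t) + (d2 + r2*t) = 89
Step 3: t = (89 - 8 - 10)/(67 + 70) = 71/137
Step 4: u1 = d1 + r1*t = 8 + 67 * 71/137 = 5853/137
Step 5: (Check: u2 = d2 + r2*t = 6340/137; u1+u2 = 5853/137 + 6340/137 = 89, on the frontier.)

5853/137


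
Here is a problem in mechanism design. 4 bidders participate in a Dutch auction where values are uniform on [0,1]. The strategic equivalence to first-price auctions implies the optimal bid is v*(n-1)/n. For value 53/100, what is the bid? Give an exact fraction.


Step 1: Dutch auctions are strategically equivalent to first-price auctions
Step 2: The equilibrium bid is b(v) = v*(n-1)/n
Step 3: b = 53/100 * 3/4
Step 4: b = 159/400

159/400


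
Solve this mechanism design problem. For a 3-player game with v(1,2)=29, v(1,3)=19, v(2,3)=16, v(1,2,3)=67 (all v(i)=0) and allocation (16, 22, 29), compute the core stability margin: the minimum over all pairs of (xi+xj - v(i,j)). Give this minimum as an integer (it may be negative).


Step 1: Slack for coalition (1,2): x1+x2 - v12 = 38 - 29 = 9
Step 2: Slack for coalition (1,3): x1+x3 - v13 = 45 - 19 = 26
Step 3: Slack for coalition (2,3): x2+x3 - v23 = 51 - 16 = 35
Step 4: Minimum slack = min(9, 26, 35) = 9, attained by (1,2); no pair can gain by deviating, so the allocation is in the core

9


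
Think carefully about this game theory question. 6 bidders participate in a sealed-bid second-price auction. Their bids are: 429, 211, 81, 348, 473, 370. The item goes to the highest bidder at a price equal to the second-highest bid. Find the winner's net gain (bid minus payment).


Step 1: Sort bids in descending order: 473, 429, 370, 348, 211, 81
Step 2: The winning bid is the highest: 473
Step 3: The payment equals the second-highest bid: 429
Step 4: Surplus = winner's bid - payment = 473 - 429 = 44

44


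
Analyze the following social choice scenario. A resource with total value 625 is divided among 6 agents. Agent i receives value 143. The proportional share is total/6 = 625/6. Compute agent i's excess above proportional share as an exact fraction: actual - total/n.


Step 1: Proportional share = 625/6
Step 2: Agent's actual allocation = 143
Step 3: Excess = 143 - 625/6 = 233/6

233/6


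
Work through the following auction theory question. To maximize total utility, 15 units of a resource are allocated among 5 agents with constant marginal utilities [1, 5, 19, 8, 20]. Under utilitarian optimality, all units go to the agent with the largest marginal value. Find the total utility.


Step 1: The marginal utilities are [1, 5, 19, 8, 20]
Step 2: The highest marginal utility is 20
Step 3: All 15 units go to that agent
Step 4: Total utility = 20 * 15 = 300

300


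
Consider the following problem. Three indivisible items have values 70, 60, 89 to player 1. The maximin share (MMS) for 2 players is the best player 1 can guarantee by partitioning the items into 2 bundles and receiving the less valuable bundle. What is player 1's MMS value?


Step 1: Item values = 70, 60, 89
Step 2: Enumerate all 2-bundle partitions and take the smaller bundle:
  Partition 1: {70} vs {60,89} -> bundles 70, 149; min = 70
  Partition 2: {60} vs {70,89} -> bundles 60, 159; min = 60
  Partition 3: {89} vs {70,60} -> bundles 89, 130; min = 89
Step 3: MMS = max(70, 60, 89) = 89

89


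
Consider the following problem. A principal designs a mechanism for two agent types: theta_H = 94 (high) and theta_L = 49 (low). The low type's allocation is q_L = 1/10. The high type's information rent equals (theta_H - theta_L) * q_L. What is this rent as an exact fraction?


Step 1: theta_H - theta_L = 94 - 49 = 45
Step 2: Information rent = (theta_H - theta_L) * q_L
Step 3: = 45 * 1/10
Step 4: = 9/2

9/2


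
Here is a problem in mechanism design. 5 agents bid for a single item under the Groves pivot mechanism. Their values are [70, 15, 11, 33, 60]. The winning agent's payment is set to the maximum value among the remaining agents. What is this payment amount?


Step 1: The efficient winner is agent 0 with value 70
Step 2: Other agents' values: [15, 11, 33, 60]
Step 3: Pivot payment = max(others) = 60
Step 4: The winner pays 60

60


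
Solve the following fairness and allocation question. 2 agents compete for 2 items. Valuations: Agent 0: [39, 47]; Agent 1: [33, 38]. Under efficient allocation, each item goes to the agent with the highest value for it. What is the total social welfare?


Step 1: For each item, find the maximum value among all agents.
Step 2: Item 0 -> Agent 0 (value 39)
Step 3: Item 1 -> Agent 0 (value 47)
Step 4: Total welfare = 39 + 47 = 86

86


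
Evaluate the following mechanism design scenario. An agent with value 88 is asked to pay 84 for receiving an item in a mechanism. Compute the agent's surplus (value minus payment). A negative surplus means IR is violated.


Step 1: Surplus = value - payment = 88 - 84 = 4
Step 2: IR is satisfied (surplus >= 0)

4


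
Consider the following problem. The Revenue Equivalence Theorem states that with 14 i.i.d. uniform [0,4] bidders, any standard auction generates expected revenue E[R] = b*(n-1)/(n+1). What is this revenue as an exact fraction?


Step 1: By Revenue Equivalence, expected revenue = b*(n-1)/(n+1)
Step 2: Substituting n = 14, b = 4
Step 3: Revenue = 4*(14-1)/(14+1) = 4*13/15
Step 4: Revenue = 52/15

52/15


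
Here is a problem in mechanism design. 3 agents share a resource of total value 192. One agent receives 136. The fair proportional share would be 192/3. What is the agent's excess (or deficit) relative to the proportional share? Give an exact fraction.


Step 1: Proportional share = 192/3 = 64
Step 2: Agent's actual allocation = 136
Step 3: Excess = 136 - 64 = 72

72


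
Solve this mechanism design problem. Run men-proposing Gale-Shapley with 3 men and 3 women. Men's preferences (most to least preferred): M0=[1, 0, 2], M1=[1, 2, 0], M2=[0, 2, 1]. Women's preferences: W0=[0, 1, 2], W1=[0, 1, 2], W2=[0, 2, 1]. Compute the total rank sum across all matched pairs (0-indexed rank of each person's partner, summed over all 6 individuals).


Step 1: Run Gale-Shapley (men propose, women hold best offer):
  M0 proposes to W1; she accepts
  M1 proposes to W1; rejected
  M1 proposes to W2; she accepts
  M2 proposes to W0; she accepts
Step 2: Final matching: W0-M2, W1-M0, W2-M1
Step 3: 0-indexed ranks (man's rank of his match, then woman's): 0 + 2 + 0 + 0 + 1 + 2
Step 4: Total rank sum = 5

5


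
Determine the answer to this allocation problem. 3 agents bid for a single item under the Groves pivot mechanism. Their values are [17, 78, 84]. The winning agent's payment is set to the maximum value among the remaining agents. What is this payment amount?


Step 1: The efficient winner is agent 2 with value 84
Step 2: Other agents' values: [17, 78]
Step 3: Pivot payment = max(others) = 78
Step 4: The winner pays 78

78


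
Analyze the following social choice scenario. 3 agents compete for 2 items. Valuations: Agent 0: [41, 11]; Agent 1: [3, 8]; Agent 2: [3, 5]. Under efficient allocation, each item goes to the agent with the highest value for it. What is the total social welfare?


Step 1: For each item, find the maximum value among all agents.
Step 2: Item 0 -> Agent 0 (value 41)
Step 3: Item 1 -> Agent 0 (value 11)
Step 4: Total welfare = 41 + 11 = 52

52


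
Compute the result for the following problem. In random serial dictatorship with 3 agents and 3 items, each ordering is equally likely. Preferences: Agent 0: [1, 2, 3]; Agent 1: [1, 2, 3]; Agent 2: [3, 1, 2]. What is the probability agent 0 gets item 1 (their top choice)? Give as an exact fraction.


Step 1: Agent 0 wants item 1
Step 2: There are 6 possible orderings of agents
Step 3: In 3 orderings, agent 0 gets item 1
Step 4: Probability = 3/6 = 1/2

1/2


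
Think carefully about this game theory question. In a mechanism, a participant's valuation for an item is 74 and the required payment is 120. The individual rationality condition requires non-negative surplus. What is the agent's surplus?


Step 1: Surplus = value - payment = 74 - 120 = -46
Step 2: IR is violated (surplus < 0)

-46


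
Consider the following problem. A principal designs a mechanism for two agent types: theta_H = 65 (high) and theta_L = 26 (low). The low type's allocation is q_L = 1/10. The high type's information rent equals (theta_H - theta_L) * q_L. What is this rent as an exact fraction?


Step 1: theta_H - theta_L = 65 - 26 = 39
Step 2: Information rent = (theta_H - theta_L) * q_L
Step 3: = 39 * 1/10
Step 4: = 39/10

39/10


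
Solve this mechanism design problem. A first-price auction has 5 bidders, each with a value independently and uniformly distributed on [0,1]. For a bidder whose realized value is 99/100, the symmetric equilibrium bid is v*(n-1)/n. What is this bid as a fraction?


Step 1: The symmetric BNE bidding function is b(v) = v * (n-1) / n
Step 2: Substitute v = 99/100 and n = 5
Step 3: b = 99/100 * 4/5
Step 4: b = 99/125

99/125


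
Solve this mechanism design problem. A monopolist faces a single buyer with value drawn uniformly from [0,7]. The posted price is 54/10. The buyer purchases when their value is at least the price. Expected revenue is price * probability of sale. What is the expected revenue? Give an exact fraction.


Step 1: Posted price r = 27/5, value support [0,7]
Step 2: P(v >= r) = (7 - 27/5)/7 = 8/35
Step 3: Expected revenue = r * P(v >= r) = 27/5 * 8/35
Step 4: Revenue = 216/175

216/175


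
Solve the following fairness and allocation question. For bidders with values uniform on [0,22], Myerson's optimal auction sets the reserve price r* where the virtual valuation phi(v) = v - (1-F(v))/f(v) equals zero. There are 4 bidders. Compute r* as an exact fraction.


Step 1: For U[0,22], F(v) = v/22 and f(v) = 1/22
Step 2: phi(v) = v - (1 - v/22)/(1/22) = v - (22 - v) = 2v - 22
Step 3: Set phi(r*) = 0: 2r* - 22 = 0
Step 4: r* = 22/2 = 11 (the number of bidders n = 4 does not enter)

11


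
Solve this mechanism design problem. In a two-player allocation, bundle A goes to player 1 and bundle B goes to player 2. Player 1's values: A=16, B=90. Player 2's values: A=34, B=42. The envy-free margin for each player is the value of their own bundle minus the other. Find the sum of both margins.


Step 1: Player 1's margin = v1(A) - v1(B) = 16 - 90 = -74
Step 2: Player 2's margin = v2(B) - v2(A) = 42 - 34 = 8
Step 3: Total margin = -74 + 8 = -66

-66


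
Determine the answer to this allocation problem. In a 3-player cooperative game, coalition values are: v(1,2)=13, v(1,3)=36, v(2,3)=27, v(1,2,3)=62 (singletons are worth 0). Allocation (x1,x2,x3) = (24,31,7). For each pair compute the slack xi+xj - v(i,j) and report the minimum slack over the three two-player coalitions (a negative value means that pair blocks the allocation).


Step 1: Slack for coalition (1,2): x1+x2 - v12 = 55 - 13 = 42
Step 2: Slack for coalition (1,3): x1+x3 - v13 = 31 - 36 = -5
Step 3: Slack for coalition (2,3): x2+x3 - v23 = 38 - 27 = 11
Step 4: Minimum slack = min(42, -5, 11) = -5, attained by (1,3); coalition (1,3) can block (slack < 0), so the allocation is not in the core

-5


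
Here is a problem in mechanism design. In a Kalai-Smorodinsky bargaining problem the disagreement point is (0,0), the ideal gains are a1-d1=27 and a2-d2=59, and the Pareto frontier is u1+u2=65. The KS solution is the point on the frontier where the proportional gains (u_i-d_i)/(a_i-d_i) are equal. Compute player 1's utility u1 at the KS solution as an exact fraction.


Step 1: At the KS point, (u1-d1)/r1 = (u2-d2)/r2 = t and u1+u2 = 65
Step 2: u1 = d1 + r1*t and u2 = d2 + r2*t, so (d1 + r1*t) + (d2 + r2*t) = 65
Step 3: t = (65 - 0 - 0)/(27 + 59) = 65/86
Step 4: u1 = d1 + r1*t = 0 + 27 * 65/86 = 1755/86
Step 5: (Check: u2 = d2 + r2*t = 3835/86; u1+u2 = 1755/86 + 3835/86 = 65, on the frontier.)

1755/86


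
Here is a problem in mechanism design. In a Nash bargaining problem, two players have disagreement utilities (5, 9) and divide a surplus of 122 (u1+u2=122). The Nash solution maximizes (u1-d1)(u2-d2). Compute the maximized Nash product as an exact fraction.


Step 1: The Nash solution splits surplus symmetrically above the disagreement point
Step 2: u1 = (total + d1 - d2)/2 = (122 + 5 - 9)/2 = 59
Step 3: u2 = (total - d1 + d2)/2 = (122 - 5 + 9)/2 = 63
Step 4: Nash product = (59 - 5) * (63 - 9)
Step 5: = 54 * 54 = 2916

2916


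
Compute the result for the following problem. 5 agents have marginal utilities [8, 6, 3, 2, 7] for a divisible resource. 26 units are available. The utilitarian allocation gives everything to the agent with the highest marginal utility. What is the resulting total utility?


Step 1: The marginal utilities are [8, 6, 3, 2, 7]
Step 2: The highest marginal utility is 8
Step 3: All 26 units go to that agent
Step 4: Total utility = 8 * 26 = 208

208
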